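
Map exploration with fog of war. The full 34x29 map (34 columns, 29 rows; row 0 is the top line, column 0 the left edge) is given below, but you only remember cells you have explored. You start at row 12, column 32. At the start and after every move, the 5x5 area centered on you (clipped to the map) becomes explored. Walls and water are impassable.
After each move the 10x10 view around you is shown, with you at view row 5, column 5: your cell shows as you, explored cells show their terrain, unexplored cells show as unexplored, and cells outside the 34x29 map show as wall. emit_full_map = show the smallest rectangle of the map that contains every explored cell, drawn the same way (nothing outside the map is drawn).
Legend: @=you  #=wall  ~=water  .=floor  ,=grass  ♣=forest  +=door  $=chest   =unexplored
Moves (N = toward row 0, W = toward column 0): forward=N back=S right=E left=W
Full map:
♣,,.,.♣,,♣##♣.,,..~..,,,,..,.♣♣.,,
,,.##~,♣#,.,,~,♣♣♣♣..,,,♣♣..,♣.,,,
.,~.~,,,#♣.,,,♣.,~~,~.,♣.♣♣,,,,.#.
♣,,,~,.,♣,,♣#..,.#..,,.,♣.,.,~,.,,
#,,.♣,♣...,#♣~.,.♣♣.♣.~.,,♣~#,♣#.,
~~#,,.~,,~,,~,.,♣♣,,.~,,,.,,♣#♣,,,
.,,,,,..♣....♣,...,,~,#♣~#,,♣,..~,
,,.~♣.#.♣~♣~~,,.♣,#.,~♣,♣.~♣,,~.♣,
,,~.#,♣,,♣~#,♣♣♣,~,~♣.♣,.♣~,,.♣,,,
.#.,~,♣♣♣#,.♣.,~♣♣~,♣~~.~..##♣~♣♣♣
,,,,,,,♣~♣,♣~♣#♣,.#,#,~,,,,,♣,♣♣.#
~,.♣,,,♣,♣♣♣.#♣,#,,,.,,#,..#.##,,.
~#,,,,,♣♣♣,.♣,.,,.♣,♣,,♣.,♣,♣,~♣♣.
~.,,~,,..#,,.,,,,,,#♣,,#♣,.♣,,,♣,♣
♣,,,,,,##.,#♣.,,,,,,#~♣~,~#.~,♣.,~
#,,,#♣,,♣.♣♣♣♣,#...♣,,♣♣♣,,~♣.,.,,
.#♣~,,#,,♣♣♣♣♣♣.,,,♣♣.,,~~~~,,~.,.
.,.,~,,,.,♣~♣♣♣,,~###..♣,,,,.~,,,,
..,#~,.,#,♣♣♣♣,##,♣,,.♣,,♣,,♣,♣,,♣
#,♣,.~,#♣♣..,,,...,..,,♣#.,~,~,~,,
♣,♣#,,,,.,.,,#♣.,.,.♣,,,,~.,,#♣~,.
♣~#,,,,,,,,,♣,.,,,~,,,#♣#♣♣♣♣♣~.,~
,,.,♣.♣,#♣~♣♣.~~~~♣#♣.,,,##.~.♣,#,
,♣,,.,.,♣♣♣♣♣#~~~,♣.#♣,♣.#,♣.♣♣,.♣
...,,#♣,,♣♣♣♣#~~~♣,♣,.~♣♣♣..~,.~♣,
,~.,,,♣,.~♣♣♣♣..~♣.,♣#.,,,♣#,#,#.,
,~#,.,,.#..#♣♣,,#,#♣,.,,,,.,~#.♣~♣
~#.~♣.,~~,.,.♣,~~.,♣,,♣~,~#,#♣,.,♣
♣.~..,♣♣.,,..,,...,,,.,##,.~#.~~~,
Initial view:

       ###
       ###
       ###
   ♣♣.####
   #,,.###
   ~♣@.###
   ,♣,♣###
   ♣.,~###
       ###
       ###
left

        ##
        ##
        ##
   ,♣♣.###
   ##,,.##
   ,~@♣.##
   ,,♣,♣##
   ,♣.,~##
        ##
        ##

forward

        ##
        ##
        ##
   ♣~♣♣♣##
   ,♣♣.###
   ##@,.##
   ,~♣♣.##
   ,,♣,♣##
   ,♣.,~##
        ##

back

        ##
        ##
   ♣~♣♣♣##
   ,♣♣.###
   ##,,.##
   ,~@♣.##
   ,,♣,♣##
   ,♣.,~##
        ##
        ##

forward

        ##
        ##
        ##
   ♣~♣♣♣##
   ,♣♣.###
   ##@,.##
   ,~♣♣.##
   ,,♣,♣##
   ,♣.,~##
        ##

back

        ##
        ##
   ♣~♣♣♣##
   ,♣♣.###
   ##,,.##
   ,~@♣.##
   ,,♣,♣##
   ,♣.,~##
        ##
        ##

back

        ##
   ♣~♣♣♣##
   ,♣♣.###
   ##,,.##
   ,~♣♣.##
   ,,@,♣##
   ,♣.,~##
   .,.,,##
        ##
        ##

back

   ♣~♣♣♣##
   ,♣♣.###
   ##,,.##
   ,~♣♣.##
   ,,♣,♣##
   ,♣@,~##
   .,.,,##
   ,~.,.##
        ##
        ##

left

    ♣~♣♣♣#
    ,♣♣.##
    ##,,.#
   ♣,~♣♣.#
   ,,,♣,♣#
   ~,@.,~#
   ♣.,.,,#
   ,,~.,.#
         #
         #

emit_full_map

 ♣~♣♣♣
 ,♣♣.#
 ##,,.
♣,~♣♣.
,,,♣,♣
~,@.,~
♣.,.,,
,,~.,.

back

    ,♣♣.##
    ##,,.#
   ♣,~♣♣.#
   ,,,♣,♣#
   ~,♣.,~#
   ♣.@.,,#
   ,,~.,.#
   .~,,, #
         #
         #

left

     ,♣♣.#
     ##,,.
    ♣,~♣♣.
   ♣,,,♣,♣
   .~,♣.,~
   ~♣@,.,,
   ~,,~.,.
   ,.~,,, 
          
          

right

    ,♣♣.##
    ##,,.#
   ♣,~♣♣.#
  ♣,,,♣,♣#
  .~,♣.,~#
  ~♣.@.,,#
  ~,,~.,.#
  ,.~,,, #
         #
         #

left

     ,♣♣.#
     ##,,.
    ♣,~♣♣.
   ♣,,,♣,♣
   .~,♣.,~
   ~♣@,.,,
   ~,,~.,.
   ,.~,,, 
          
          

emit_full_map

  ♣~♣♣♣
  ,♣♣.#
  ##,,.
 ♣,~♣♣.
♣,,,♣,♣
.~,♣.,~
~♣@,.,,
~,,~.,.
,.~,,, 

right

    ,♣♣.##
    ##,,.#
   ♣,~♣♣.#
  ♣,,,♣,♣#
  .~,♣.,~#
  ~♣.@.,,#
  ~,,~.,.#
  ,.~,,, #
         #
         #


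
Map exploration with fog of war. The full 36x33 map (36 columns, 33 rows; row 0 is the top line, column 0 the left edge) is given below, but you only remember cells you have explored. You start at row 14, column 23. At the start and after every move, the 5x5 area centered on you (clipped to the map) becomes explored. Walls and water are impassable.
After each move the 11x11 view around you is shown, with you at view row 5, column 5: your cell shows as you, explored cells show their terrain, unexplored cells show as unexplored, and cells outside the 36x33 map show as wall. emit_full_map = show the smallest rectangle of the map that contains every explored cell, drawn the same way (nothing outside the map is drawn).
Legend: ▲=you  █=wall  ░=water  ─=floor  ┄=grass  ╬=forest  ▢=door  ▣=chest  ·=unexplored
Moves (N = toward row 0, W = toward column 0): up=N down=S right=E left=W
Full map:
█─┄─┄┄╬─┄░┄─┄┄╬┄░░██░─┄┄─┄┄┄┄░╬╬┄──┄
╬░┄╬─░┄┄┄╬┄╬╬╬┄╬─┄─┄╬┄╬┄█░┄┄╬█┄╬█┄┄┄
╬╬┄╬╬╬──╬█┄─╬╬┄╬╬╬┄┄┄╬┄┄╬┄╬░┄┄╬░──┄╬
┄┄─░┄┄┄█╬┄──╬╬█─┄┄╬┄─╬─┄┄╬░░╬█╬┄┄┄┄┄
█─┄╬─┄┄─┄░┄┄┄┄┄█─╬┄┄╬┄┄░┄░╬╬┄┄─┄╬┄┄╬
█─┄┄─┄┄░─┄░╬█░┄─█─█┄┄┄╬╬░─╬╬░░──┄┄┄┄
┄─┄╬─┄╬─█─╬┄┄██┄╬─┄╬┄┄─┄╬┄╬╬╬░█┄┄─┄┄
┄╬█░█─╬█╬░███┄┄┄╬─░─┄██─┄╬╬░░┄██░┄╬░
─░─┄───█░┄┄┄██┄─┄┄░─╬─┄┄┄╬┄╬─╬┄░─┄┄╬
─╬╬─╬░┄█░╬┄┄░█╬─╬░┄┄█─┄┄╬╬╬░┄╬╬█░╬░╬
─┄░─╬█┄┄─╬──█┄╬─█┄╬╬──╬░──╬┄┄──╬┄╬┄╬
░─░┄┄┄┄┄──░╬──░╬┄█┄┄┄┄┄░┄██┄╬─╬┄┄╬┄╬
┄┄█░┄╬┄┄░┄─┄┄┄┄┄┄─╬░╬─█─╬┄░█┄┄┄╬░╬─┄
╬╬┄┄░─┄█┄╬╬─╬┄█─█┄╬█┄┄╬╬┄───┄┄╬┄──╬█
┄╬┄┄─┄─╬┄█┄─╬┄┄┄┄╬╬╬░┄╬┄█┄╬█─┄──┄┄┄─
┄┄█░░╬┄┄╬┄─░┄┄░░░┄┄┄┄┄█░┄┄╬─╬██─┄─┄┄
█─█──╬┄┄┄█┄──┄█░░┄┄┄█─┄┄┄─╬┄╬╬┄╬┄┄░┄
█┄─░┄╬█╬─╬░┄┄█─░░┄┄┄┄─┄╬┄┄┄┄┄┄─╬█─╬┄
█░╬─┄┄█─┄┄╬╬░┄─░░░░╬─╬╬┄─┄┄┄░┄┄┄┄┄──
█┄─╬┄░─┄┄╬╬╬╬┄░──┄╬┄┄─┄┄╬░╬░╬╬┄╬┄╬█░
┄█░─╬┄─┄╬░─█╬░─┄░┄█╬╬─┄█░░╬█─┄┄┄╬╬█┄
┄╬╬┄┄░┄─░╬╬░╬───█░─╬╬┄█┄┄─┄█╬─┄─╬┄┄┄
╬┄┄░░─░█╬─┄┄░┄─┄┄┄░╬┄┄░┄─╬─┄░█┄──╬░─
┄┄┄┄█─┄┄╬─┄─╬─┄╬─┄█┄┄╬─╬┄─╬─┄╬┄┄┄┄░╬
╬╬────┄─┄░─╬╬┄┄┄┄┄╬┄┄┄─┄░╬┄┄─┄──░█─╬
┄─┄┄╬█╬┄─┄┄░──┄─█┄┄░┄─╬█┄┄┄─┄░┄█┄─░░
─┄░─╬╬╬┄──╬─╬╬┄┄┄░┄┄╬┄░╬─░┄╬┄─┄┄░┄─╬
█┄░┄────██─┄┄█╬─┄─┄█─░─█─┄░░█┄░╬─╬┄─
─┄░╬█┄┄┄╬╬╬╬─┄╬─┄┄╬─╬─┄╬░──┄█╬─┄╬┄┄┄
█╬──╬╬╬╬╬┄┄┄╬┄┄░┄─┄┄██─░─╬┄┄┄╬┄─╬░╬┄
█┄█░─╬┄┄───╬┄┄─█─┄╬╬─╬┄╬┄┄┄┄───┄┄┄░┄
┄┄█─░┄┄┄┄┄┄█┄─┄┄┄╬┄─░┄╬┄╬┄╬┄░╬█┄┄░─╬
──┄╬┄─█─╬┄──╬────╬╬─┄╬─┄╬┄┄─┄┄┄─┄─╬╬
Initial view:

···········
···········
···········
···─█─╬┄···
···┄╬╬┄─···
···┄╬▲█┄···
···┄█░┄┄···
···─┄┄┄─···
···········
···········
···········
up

···········
···········
···········
···┄┄░┄█···
···─█─╬┄···
···┄╬▲┄─···
···┄╬┄█┄···
···┄█░┄┄···
···─┄┄┄─···
···········
···········

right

···········
···········
···········
··┄┄░┄██···
··─█─╬┄░···
··┄╬╬▲──···
··┄╬┄█┄╬···
··┄█░┄┄╬···
··─┄┄┄─····
···········
···········

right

···········
···········
···········
·┄┄░┄██┄···
·─█─╬┄░█···
·┄╬╬┄▲──···
·┄╬┄█┄╬█···
·┄█░┄┄╬─···
·─┄┄┄─·····
···········
···········

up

···········
···········
···········
···░──╬┄···
·┄┄░┄██┄···
·─█─╬▲░█···
·┄╬╬┄───···
·┄╬┄█┄╬█···
·┄█░┄┄╬─···
·─┄┄┄─·····
···········

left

···········
···········
···········
···╬░──╬┄··
··┄┄░┄██┄··
··─█─▲┄░█··
··┄╬╬┄───··
··┄╬┄█┄╬█··
··┄█░┄┄╬─··
··─┄┄┄─····
···········

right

···········
···········
···········
··╬░──╬┄···
·┄┄░┄██┄···
·─█─╬▲░█···
·┄╬╬┄───···
·┄╬┄█┄╬█···
·┄█░┄┄╬─···
·─┄┄┄─·····
···········

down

···········
···········
··╬░──╬┄···
·┄┄░┄██┄···
·─█─╬┄░█···
·┄╬╬┄▲──···
·┄╬┄█┄╬█···
·┄█░┄┄╬─···
·─┄┄┄─·····
···········
···········

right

···········
···········
·╬░──╬┄····
┄┄░┄██┄╬···
─█─╬┄░█┄···
┄╬╬┄─▲─┄···
┄╬┄█┄╬█─···
┄█░┄┄╬─╬···
─┄┄┄─······
···········
···········

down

···········
·╬░──╬┄····
┄┄░┄██┄╬···
─█─╬┄░█┄···
┄╬╬┄───┄···
┄╬┄█┄▲█─···
┄█░┄┄╬─╬···
─┄┄┄─╬┄╬···
···········
···········
···········

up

···········
···········
·╬░──╬┄····
┄┄░┄██┄╬···
─█─╬┄░█┄···
┄╬╬┄─▲─┄···
┄╬┄█┄╬█─···
┄█░┄┄╬─╬···
─┄┄┄─╬┄╬···
···········
···········

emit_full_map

·╬░──╬┄·
┄┄░┄██┄╬
─█─╬┄░█┄
┄╬╬┄─▲─┄
┄╬┄█┄╬█─
┄█░┄┄╬─╬
─┄┄┄─╬┄╬

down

···········
·╬░──╬┄····
┄┄░┄██┄╬···
─█─╬┄░█┄···
┄╬╬┄───┄···
┄╬┄█┄▲█─···
┄█░┄┄╬─╬···
─┄┄┄─╬┄╬···
···········
···········
···········

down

·╬░──╬┄····
┄┄░┄██┄╬···
─█─╬┄░█┄···
┄╬╬┄───┄···
┄╬┄█┄╬█─···
┄█░┄┄▲─╬···
─┄┄┄─╬┄╬···
···┄┄┄┄┄···
···········
···········
···········

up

···········
·╬░──╬┄····
┄┄░┄██┄╬···
─█─╬┄░█┄···
┄╬╬┄───┄···
┄╬┄█┄▲█─···
┄█░┄┄╬─╬···
─┄┄┄─╬┄╬···
···┄┄┄┄┄···
···········
···········

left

···········
··╬░──╬┄···
·┄┄░┄██┄╬··
·─█─╬┄░█┄··
·┄╬╬┄───┄··
·┄╬┄█▲╬█─··
·┄█░┄┄╬─╬··
·─┄┄┄─╬┄╬··
····┄┄┄┄┄··
···········
···········

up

···········
···········
··╬░──╬┄···
·┄┄░┄██┄╬··
·─█─╬┄░█┄··
·┄╬╬┄▲──┄··
·┄╬┄█┄╬█─··
·┄█░┄┄╬─╬··
·─┄┄┄─╬┄╬··
····┄┄┄┄┄··
···········

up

···········
···········
···········
··╬░──╬┄···
·┄┄░┄██┄╬··
·─█─╬▲░█┄··
·┄╬╬┄───┄··
·┄╬┄█┄╬█─··
·┄█░┄┄╬─╬··
·─┄┄┄─╬┄╬··
····┄┄┄┄┄··

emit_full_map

·╬░──╬┄·
┄┄░┄██┄╬
─█─╬▲░█┄
┄╬╬┄───┄
┄╬┄█┄╬█─
┄█░┄┄╬─╬
─┄┄┄─╬┄╬
···┄┄┄┄┄

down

···········
···········
··╬░──╬┄···
·┄┄░┄██┄╬··
·─█─╬┄░█┄··
·┄╬╬┄▲──┄··
·┄╬┄█┄╬█─··
·┄█░┄┄╬─╬··
·─┄┄┄─╬┄╬··
····┄┄┄┄┄··
···········

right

···········
···········
·╬░──╬┄····
┄┄░┄██┄╬···
─█─╬┄░█┄···
┄╬╬┄─▲─┄···
┄╬┄█┄╬█─···
┄█░┄┄╬─╬···
─┄┄┄─╬┄╬···
···┄┄┄┄┄···
···········

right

···········
···········
╬░──╬┄·····
┄░┄██┄╬─···
█─╬┄░█┄┄···
╬╬┄──▲┄┄···
╬┄█┄╬█─┄···
█░┄┄╬─╬█···
┄┄┄─╬┄╬····
··┄┄┄┄┄····
···········

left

···········
···········
·╬░──╬┄····
┄┄░┄██┄╬─··
─█─╬┄░█┄┄··
┄╬╬┄─▲─┄┄··
┄╬┄█┄╬█─┄··
┄█░┄┄╬─╬█··
─┄┄┄─╬┄╬···
···┄┄┄┄┄···
···········

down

···········
·╬░──╬┄····
┄┄░┄██┄╬─··
─█─╬┄░█┄┄··
┄╬╬┄───┄┄··
┄╬┄█┄▲█─┄··
┄█░┄┄╬─╬█··
─┄┄┄─╬┄╬···
···┄┄┄┄┄···
···········
···········

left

···········
··╬░──╬┄···
·┄┄░┄██┄╬─·
·─█─╬┄░█┄┄·
·┄╬╬┄───┄┄·
·┄╬┄█▲╬█─┄·
·┄█░┄┄╬─╬█·
·─┄┄┄─╬┄╬··
····┄┄┄┄┄··
···········
···········

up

···········
···········
··╬░──╬┄···
·┄┄░┄██┄╬─·
·─█─╬┄░█┄┄·
·┄╬╬┄▲──┄┄·
·┄╬┄█┄╬█─┄·
·┄█░┄┄╬─╬█·
·─┄┄┄─╬┄╬··
····┄┄┄┄┄··
···········

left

···········
···········
···╬░──╬┄··
··┄┄░┄██┄╬─
··─█─╬┄░█┄┄
··┄╬╬▲───┄┄
··┄╬┄█┄╬█─┄
··┄█░┄┄╬─╬█
··─┄┄┄─╬┄╬·
·····┄┄┄┄┄·
···········

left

···········
···········
····╬░──╬┄·
···┄┄░┄██┄╬
···─█─╬┄░█┄
···┄╬▲┄───┄
···┄╬┄█┄╬█─
···┄█░┄┄╬─╬
···─┄┄┄─╬┄╬
······┄┄┄┄┄
···········

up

···········
···········
···········
···─╬░──╬┄·
···┄┄░┄██┄╬
···─█▲╬┄░█┄
···┄╬╬┄───┄
···┄╬┄█┄╬█─
···┄█░┄┄╬─╬
···─┄┄┄─╬┄╬
······┄┄┄┄┄

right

···········
···········
···········
··─╬░──╬┄··
··┄┄░┄██┄╬─
··─█─▲┄░█┄┄
··┄╬╬┄───┄┄
··┄╬┄█┄╬█─┄
··┄█░┄┄╬─╬█
··─┄┄┄─╬┄╬·
·····┄┄┄┄┄·

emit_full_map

─╬░──╬┄··
┄┄░┄██┄╬─
─█─▲┄░█┄┄
┄╬╬┄───┄┄
┄╬┄█┄╬█─┄
┄█░┄┄╬─╬█
─┄┄┄─╬┄╬·
···┄┄┄┄┄·


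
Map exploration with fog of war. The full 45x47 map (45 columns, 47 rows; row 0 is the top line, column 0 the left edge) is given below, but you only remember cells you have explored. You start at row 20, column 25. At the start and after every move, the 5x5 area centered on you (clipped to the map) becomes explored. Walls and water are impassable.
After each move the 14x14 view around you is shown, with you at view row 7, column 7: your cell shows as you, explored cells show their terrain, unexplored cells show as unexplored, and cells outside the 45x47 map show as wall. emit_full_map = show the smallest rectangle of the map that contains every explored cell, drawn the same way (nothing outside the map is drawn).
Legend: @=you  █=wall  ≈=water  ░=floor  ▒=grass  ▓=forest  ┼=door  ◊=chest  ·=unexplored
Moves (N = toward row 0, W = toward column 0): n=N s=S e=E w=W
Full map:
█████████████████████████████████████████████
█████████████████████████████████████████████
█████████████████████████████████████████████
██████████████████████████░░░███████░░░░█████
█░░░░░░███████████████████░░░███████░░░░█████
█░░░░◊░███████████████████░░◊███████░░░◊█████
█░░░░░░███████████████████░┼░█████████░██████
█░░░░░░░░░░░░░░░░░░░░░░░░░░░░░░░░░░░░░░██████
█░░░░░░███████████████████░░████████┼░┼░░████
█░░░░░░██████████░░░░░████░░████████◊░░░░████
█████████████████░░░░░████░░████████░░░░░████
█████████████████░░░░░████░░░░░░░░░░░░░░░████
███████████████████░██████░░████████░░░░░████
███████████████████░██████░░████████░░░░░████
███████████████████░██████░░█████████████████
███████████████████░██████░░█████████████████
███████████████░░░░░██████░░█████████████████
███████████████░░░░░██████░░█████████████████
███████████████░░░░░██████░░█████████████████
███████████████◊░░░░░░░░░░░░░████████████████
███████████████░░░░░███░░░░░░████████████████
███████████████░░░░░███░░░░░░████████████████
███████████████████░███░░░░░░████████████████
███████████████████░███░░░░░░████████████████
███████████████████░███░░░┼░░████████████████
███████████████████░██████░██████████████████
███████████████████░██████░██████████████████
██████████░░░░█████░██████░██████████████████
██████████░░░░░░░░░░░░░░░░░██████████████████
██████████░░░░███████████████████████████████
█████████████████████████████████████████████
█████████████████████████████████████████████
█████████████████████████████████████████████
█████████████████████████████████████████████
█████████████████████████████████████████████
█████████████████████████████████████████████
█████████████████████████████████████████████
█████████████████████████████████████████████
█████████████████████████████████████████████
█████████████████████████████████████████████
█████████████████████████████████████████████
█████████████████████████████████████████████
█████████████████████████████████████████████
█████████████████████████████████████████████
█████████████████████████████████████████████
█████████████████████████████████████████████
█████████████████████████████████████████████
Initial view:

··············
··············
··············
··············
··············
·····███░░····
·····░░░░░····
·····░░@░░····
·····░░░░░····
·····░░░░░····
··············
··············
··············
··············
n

··············
··············
··············
··············
··············
·····███░░····
·····███░░····
·····░░@░░····
·····░░░░░····
·····░░░░░····
·····░░░░░····
··············
··············
··············

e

··············
··············
··············
··············
··············
····███░░█····
····███░░█····
····░░░@░░····
····░░░░░░····
····░░░░░░····
····░░░░░·····
··············
··············
··············

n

··············
··············
··············
··············
··············
·····██░░█····
····███░░█····
····███@░█····
····░░░░░░····
····░░░░░░····
····░░░░░░····
····░░░░░·····
··············
··············

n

··············
··············
··············
··············
··············
·····██░░█····
·····██░░█····
····███@░█····
····███░░█····
····░░░░░░····
····░░░░░░····
····░░░░░░····
····░░░░░·····
··············

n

··············
··············
··············
··············
··············
·····██░░█····
·····██░░█····
·····██@░█····
····███░░█····
····███░░█····
····░░░░░░····
····░░░░░░····
····░░░░░░····
····░░░░░·····

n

··············
··············
··············
··············
··············
·····██░░█····
·····██░░█····
·····██@░█····
·····██░░█····
····███░░█····
····███░░█····
····░░░░░░····
····░░░░░░····
····░░░░░░····

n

··············
··············
··············
··············
··············
·····██░░█····
·····██░░█····
·····██@░█····
·····██░░█····
·····██░░█····
····███░░█····
····███░░█····
····░░░░░░····
····░░░░░░····

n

··············
··············
··············
··············
··············
·····██░░░····
·····██░░█····
·····██@░█····
·····██░░█····
·····██░░█····
·····██░░█····
····███░░█····
····███░░█····
····░░░░░░····

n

··············
··············
··············
··············
··············
·····██░░█····
·····██░░░····
·····██@░█····
·····██░░█····
·····██░░█····
·····██░░█····
·····██░░█····
····███░░█····
····███░░█····

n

··············
··············
··············
··············
··············
·····██░░█····
·····██░░█····
·····██@░░····
·····██░░█····
·····██░░█····
·····██░░█····
·····██░░█····
·····██░░█····
····███░░█····

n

··············
··············
··············
··············
··············
·····██░░█····
·····██░░█····
·····██@░█····
·····██░░░····
·····██░░█····
·····██░░█····
·····██░░█····
·····██░░█····
·····██░░█····

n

··············
··············
··············
··············
··············
·····░░░░░····
·····██░░█····
·····██@░█····
·····██░░█····
·····██░░░····
·····██░░█····
·····██░░█····
·····██░░█····
·····██░░█····

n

··············
··············
··············
··············
··············
·····██░┼░····
·····░░░░░····
·····██@░█····
·····██░░█····
·····██░░█····
·····██░░░····
·····██░░█····
·····██░░█····
·····██░░█····

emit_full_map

·██░┼░
·░░░░░
·██@░█
·██░░█
·██░░█
·██░░░
·██░░█
·██░░█
·██░░█
·██░░█
·██░░█
███░░█
███░░█
░░░░░░
░░░░░░
░░░░░░
░░░░░·

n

··············
··············
··············
··············
··············
·····██░░◊····
·····██░┼░····
·····░░@░░····
·····██░░█····
·····██░░█····
·····██░░█····
·····██░░░····
·····██░░█····
·····██░░█····

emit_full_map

·██░░◊
·██░┼░
·░░@░░
·██░░█
·██░░█
·██░░█
·██░░░
·██░░█
·██░░█
·██░░█
·██░░█
·██░░█
███░░█
███░░█
░░░░░░
░░░░░░
░░░░░░
░░░░░·


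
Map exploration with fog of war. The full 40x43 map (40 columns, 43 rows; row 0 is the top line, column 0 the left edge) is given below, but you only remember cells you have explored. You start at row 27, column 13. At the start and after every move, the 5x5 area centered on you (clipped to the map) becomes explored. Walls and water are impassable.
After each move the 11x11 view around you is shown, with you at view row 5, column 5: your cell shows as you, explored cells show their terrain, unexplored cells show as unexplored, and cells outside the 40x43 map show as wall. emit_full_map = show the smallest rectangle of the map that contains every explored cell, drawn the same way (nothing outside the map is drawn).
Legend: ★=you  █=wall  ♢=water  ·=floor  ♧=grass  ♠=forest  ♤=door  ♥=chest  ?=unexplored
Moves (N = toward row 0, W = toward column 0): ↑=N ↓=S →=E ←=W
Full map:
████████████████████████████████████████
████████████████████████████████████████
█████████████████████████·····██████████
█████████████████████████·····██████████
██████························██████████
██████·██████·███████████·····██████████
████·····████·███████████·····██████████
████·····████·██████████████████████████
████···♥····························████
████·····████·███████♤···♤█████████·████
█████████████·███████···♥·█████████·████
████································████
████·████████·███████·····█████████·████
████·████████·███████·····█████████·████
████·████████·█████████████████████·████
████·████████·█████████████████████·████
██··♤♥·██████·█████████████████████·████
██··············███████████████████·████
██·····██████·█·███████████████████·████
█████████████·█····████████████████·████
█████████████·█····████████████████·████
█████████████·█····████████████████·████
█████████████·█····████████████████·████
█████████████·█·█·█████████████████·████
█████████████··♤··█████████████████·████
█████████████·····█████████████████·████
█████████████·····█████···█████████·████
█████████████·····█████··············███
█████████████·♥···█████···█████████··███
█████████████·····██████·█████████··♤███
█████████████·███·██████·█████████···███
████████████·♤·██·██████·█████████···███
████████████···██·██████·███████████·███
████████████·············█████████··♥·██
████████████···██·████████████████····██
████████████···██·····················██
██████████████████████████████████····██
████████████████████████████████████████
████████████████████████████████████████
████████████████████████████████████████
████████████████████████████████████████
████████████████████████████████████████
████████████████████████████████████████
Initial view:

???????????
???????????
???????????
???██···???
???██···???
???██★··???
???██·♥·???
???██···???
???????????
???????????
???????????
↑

???????????
???????????
???????????
???██··♤???
???██···???
???██★··???
???██···???
???██·♥·???
???██···???
???????????
???????????

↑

???????????
???????????
???????????
???██·█·???
???██··♤???
???██★··???
???██···???
???██···???
???██·♥·???
???██···???
???????????

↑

???????????
???????????
???????????
???██·█·???
???██·█·???
???██★·♤???
???██···???
???██···???
???██···???
???██·♥·???
???██···???

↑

???????????
???????????
???????????
???██·█·???
???██·█·???
???██★█·???
???██··♤???
???██···???
???██···???
???██···???
???██·♥·???

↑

???????????
???????????
???????????
???██·█·???
???██·█·???
???██★█·???
???██·█·???
???██··♤???
???██···???
???██···???
???██···???

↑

???????????
???????????
???????????
???██·█·???
???██·█·???
???██★█·???
???██·█·???
???██·█·???
???██··♤???
???██···???
???██···???

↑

???????????
???????????
???????????
???██·█·???
???██·█·???
???██★█·???
???██·█·???
???██·█·???
???██·█·???
???██··♤???
???██···???

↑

???????????
???????????
???????????
???·····???
???██·█·???
???██★█·???
???██·█·???
???██·█·???
???██·█·???
???██·█·???
???██··♤???

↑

???????????
???????????
???????????
???██·██???
???·····???
???██★█·???
???██·█·???
???██·█·???
???██·█·???
???██·█·???
???██·█·???

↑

???????????
???????????
???????????
???██·██???
???██·██???
???··★··???
???██·█·???
???██·█·???
???██·█·???
???██·█·???
???██·█·???

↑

???????????
???????????
???????????
???██·██???
???██·██???
???██★██???
???·····???
???██·█·???
???██·█·???
???██·█·???
???██·█·???

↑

???????????
???????????
???????????
???██·██???
???██·██???
???██★██???
???██·██???
???·····???
???██·█·???
???██·█·???
???██·█·???

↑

???????????
???????????
???????????
???██·██???
???██·██???
???██★██???
???██·██???
???██·██???
???·····???
???██·█·???
???██·█·???

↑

???????????
???????????
???????????
???·····???
???██·██???
???██★██???
???██·██???
???██·██???
???██·██???
???·····???
???██·█·???

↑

???????????
???????????
???????????
???██·██???
???·····???
???██★██???
???██·██???
???██·██???
???██·██???
???██·██???
???·····???

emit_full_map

██·██
·····
██★██
██·██
██·██
██·██
██·██
·····
██·█·
██·█·
██·█·
██·█·
██·█·
██·█·
██··♤
██···
██···
██···
██·♥·
██···

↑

???????????
???????????
???????????
???██·██???
???██·██???
???··★··???
???██·██???
???██·██???
???██·██???
???██·██???
???██·██???

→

???????????
???????????
???????????
??██·███???
??██·███???
??···★··???
??██·███???
??██·███???
??██·██????
??██·██????
??██·██????

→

???????????
???????????
???????????
?██·████???
?██·████???
?····★··???
?██·████???
?██·████???
?██·██?????
?██·██?????
?██·██?????

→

???????????
???????????
???????????
██·█████???
██·█████???
·····★··???
██·█████???
██·█████???
██·██??????
██·██??????
██·██??????

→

???????????
???????????
???????????
█·██████???
█·██████???
·····★··???
█·██████???
█·██████???
█·██???????
█·██???????
█·██???????

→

???????????
???????????
???????????
·███████???
·███████???
·····★··???
·███████???
·███████???
·██????????
·██????????
·██????????

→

???????????
???????????
???????????
███████♤???
███████·???
·····★··???
███████·???
███████·???
██?????????
██?????????
██?????????

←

???????????
???????????
???????????
·███████♤??
·███████·??
·····★···??
·███████·??
·███████·??
·██????????
·██????????
·██????????

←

???????????
???????????
???????????
█·███████♤?
█·███████·?
·····★····?
█·███████·?
█·███████·?
█·██???????
█·██???????
█·██???????

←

???????????
???????????
???????????
██·███████♤
██·███████·
·····★·····
██·███████·
██·███████·
██·██??????
██·██??????
██·██??????

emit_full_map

██·███████♤
██·███████·
·····★·····
██·███████·
██·███████·
██·██??????
██·██??????
██·██??????
·····??????
██·█·??????
██·█·??????
██·█·??????
██·█·??????
██·█·??????
██·█·??????
██··♤??????
██···??????
██···??????
██···??????
██·♥·??????
██···??????
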